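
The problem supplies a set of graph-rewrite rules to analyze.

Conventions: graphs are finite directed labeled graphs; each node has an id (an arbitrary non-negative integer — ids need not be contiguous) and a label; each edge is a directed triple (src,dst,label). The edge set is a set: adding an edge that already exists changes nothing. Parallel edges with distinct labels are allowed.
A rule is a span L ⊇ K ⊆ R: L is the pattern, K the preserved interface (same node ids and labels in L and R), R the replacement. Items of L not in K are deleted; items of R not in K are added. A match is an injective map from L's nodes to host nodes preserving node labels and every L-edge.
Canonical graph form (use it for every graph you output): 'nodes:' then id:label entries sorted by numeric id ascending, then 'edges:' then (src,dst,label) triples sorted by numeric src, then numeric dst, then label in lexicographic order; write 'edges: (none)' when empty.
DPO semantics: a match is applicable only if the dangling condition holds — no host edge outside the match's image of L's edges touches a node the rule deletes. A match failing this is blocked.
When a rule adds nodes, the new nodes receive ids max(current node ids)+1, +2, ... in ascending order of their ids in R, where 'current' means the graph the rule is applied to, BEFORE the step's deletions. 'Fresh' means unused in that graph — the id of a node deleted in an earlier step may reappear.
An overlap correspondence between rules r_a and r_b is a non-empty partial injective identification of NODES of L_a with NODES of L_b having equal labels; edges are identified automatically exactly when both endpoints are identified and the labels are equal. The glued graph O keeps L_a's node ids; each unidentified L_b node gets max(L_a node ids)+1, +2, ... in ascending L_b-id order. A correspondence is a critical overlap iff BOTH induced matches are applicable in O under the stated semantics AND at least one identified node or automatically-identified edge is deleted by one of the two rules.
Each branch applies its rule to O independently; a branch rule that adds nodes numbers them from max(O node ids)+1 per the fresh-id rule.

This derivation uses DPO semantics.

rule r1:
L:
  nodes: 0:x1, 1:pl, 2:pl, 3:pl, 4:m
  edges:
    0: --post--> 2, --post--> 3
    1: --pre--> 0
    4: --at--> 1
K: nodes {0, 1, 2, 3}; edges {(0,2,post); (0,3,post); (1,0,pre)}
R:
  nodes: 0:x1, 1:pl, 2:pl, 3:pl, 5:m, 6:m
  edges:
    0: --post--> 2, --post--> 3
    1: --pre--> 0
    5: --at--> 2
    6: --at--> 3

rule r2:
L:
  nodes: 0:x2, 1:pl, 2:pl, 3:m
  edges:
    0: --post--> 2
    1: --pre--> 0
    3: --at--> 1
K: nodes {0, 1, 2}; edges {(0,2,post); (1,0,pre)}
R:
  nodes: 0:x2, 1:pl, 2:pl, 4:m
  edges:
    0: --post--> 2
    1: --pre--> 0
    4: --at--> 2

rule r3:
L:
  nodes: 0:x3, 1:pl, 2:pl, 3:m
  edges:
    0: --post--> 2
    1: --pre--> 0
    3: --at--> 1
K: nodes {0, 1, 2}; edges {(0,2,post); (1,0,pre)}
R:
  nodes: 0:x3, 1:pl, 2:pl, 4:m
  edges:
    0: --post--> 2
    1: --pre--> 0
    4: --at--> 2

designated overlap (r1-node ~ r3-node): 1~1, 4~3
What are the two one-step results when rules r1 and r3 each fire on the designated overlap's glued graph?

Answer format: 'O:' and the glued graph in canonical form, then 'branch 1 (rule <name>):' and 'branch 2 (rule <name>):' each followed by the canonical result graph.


O:
nodes: 0:x1, 1:pl, 2:pl, 3:pl, 4:m, 5:x3, 6:pl
edges: (0,2,post); (0,3,post); (1,0,pre); (1,5,pre); (4,1,at); (5,6,post)
branch 1 (rule r1):
nodes: 0:x1, 1:pl, 2:pl, 3:pl, 5:x3, 6:pl, 7:m, 8:m
edges: (0,2,post); (0,3,post); (1,0,pre); (1,5,pre); (5,6,post); (7,2,at); (8,3,at)
branch 2 (rule r3):
nodes: 0:x1, 1:pl, 2:pl, 3:pl, 5:x3, 6:pl, 7:m
edges: (0,2,post); (0,3,post); (1,0,pre); (1,5,pre); (5,6,post); (7,6,at)


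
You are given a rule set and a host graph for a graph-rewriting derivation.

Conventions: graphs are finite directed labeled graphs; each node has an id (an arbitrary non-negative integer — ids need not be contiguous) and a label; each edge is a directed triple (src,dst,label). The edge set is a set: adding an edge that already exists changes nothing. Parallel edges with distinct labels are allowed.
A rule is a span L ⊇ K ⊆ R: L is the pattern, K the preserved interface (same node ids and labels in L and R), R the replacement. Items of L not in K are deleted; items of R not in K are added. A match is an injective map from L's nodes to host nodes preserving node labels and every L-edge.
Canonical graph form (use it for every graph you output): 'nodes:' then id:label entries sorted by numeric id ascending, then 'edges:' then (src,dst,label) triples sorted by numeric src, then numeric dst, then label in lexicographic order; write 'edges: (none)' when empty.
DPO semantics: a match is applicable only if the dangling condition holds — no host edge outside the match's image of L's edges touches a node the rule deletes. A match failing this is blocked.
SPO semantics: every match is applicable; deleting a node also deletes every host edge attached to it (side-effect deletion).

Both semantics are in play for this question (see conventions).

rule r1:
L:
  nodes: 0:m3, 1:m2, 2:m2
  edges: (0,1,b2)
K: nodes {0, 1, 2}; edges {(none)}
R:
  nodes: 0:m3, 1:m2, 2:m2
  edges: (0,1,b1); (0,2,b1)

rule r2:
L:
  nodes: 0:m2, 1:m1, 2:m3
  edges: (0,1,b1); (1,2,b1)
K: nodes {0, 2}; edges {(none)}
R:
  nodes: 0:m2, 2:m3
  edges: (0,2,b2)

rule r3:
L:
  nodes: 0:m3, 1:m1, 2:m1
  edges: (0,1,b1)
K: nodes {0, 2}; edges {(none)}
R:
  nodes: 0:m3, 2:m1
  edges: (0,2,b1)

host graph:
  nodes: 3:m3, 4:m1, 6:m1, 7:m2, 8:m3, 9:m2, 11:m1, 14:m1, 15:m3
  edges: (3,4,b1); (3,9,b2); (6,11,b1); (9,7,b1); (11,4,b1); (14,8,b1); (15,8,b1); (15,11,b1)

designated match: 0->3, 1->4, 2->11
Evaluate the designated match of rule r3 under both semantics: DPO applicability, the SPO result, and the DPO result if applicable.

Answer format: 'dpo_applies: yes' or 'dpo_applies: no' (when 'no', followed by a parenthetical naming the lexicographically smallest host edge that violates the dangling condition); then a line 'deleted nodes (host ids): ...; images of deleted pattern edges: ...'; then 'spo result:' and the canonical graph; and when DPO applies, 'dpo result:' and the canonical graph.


dpo_applies: no
(the rule deletes node 4, which keeps host edge (11,4,b1) outside the match image — the dangling condition fails, DPO blocks; SPO proceeds and side-deletes such edges)
deleted nodes (host ids): 4; images of deleted pattern edges: (3,4,b1)
spo result:
nodes: 3:m3, 6:m1, 7:m2, 8:m3, 9:m2, 11:m1, 14:m1, 15:m3
edges: (3,9,b2); (3,11,b1); (6,11,b1); (9,7,b1); (14,8,b1); (15,8,b1); (15,11,b1)


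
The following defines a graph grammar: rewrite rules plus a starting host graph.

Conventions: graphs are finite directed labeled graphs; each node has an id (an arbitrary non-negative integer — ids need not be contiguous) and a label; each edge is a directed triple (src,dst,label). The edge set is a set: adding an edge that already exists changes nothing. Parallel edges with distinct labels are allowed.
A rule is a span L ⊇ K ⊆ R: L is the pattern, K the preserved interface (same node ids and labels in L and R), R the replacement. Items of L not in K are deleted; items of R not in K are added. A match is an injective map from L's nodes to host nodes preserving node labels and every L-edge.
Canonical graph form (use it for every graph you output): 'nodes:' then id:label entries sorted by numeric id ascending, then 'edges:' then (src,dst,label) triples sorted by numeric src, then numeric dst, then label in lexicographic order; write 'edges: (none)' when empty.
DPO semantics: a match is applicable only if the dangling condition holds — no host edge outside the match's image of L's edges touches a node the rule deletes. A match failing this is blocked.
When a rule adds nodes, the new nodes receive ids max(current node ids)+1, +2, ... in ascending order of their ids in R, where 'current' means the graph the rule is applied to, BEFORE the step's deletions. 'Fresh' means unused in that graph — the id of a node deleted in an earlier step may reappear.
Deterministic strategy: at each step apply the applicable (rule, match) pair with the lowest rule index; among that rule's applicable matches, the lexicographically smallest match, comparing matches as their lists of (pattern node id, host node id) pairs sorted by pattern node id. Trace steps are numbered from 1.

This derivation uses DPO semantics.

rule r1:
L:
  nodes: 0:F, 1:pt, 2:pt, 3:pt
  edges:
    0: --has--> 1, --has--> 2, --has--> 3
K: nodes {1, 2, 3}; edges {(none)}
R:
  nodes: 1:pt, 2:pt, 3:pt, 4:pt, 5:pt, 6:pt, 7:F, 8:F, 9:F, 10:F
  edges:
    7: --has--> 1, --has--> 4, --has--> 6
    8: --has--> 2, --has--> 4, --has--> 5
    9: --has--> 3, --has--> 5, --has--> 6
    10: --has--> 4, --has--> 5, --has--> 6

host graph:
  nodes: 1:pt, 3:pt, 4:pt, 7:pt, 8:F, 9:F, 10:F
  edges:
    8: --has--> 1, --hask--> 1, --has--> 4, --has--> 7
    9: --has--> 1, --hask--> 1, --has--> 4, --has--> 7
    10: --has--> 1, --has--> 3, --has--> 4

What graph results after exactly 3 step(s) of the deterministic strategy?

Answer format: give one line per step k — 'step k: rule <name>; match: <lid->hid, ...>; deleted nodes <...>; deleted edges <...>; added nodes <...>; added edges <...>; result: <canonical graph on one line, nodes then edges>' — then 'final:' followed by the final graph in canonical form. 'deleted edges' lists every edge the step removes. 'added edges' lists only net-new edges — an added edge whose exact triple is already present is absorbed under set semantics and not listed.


step 1: rule r1; match: 0->10, 1->1, 2->3, 3->4; deleted nodes 10; deleted edges (10,1,has); (10,3,has); (10,4,has); added nodes 11, 12, 13, 14, 15, 16, 17; added edges (14,1,has); (14,11,has); (14,13,has); (15,3,has); (15,11,has); (15,12,has); (16,4,has); (16,12,has); (16,13,has); (17,11,has); (17,12,has); (17,13,has); result: nodes: 1:pt, 3:pt, 4:pt, 7:pt, 8:F, 9:F, 11:pt, 12:pt, 13:pt, 14:F, 15:F, 16:F, 17:F edges: (8,1,has); (8,1,hask); (8,4,has); (8,7,has); (9,1,has); (9,1,hask); (9,4,has); (9,7,has); (14,1,has); (14,11,has); (14,13,has); (15,3,has); (15,11,has); (15,12,has); (16,4,has); (16,12,has); (16,13,has); (17,11,has); (17,12,has); (17,13,has)
step 2: rule r1; match: 0->14, 1->1, 2->11, 3->13; deleted nodes 14; deleted edges (14,1,has); (14,11,has); (14,13,has); added nodes 18, 19, 20, 21, 22, 23, 24; added edges (21,1,has); (21,18,has); (21,20,has); (22,11,has); (22,18,has); (22,19,has); (23,13,has); (23,19,has); (23,20,has); (24,18,has); (24,19,has); (24,20,has); result: nodes: 1:pt, 3:pt, 4:pt, 7:pt, 8:F, 9:F, 11:pt, 12:pt, 13:pt, 15:F, 16:F, 17:F, 18:pt, 19:pt, 20:pt, 21:F, 22:F, 23:F, 24:F edges: (8,1,has); (8,1,hask); (8,4,has); (8,7,has); (9,1,has); (9,1,hask); (9,4,has); (9,7,has); (15,3,has); (15,11,has); (15,12,has); (16,4,has); (16,12,has); (16,13,has); (17,11,has); (17,12,has); (17,13,has); (21,1,has); (21,18,has); (21,20,has); (22,11,has); (22,18,has); (22,19,has); (23,13,has); (23,19,has); (23,20,has); (24,18,has); (24,19,has); (24,20,has)
step 3: rule r1; match: 0->15, 1->3, 2->11, 3->12; deleted nodes 15; deleted edges (15,3,has); (15,11,has); (15,12,has); added nodes 25, 26, 27, 28, 29, 30, 31; added edges (28,3,has); (28,25,has); (28,27,has); (29,11,has); (29,25,has); (29,26,has); (30,12,has); (30,26,has); (30,27,has); (31,25,has); (31,26,has); (31,27,has); result: nodes: 1:pt, 3:pt, 4:pt, 7:pt, 8:F, 9:F, 11:pt, 12:pt, 13:pt, 16:F, 17:F, 18:pt, 19:pt, 20:pt, 21:F, 22:F, 23:F, 24:F, 25:pt, 26:pt, 27:pt, 28:F, 29:F, 30:F, 31:F edges: (8,1,has); (8,1,hask); (8,4,has); (8,7,has); (9,1,has); (9,1,hask); (9,4,has); (9,7,has); (16,4,has); (16,12,has); (16,13,has); (17,11,has); (17,12,has); (17,13,has); (21,1,has); (21,18,has); (21,20,has); (22,11,has); (22,18,has); (22,19,has); (23,13,has); (23,19,has); (23,20,has); (24,18,has); (24,19,has); (24,20,has); (28,3,has); (28,25,has); (28,27,has); (29,11,has); (29,25,has); (29,26,has); (30,12,has); (30,26,has); (30,27,has); (31,25,has); (31,26,has); (31,27,has)
final:
nodes: 1:pt, 3:pt, 4:pt, 7:pt, 8:F, 9:F, 11:pt, 12:pt, 13:pt, 16:F, 17:F, 18:pt, 19:pt, 20:pt, 21:F, 22:F, 23:F, 24:F, 25:pt, 26:pt, 27:pt, 28:F, 29:F, 30:F, 31:F
edges: (8,1,has); (8,1,hask); (8,4,has); (8,7,has); (9,1,has); (9,1,hask); (9,4,has); (9,7,has); (16,4,has); (16,12,has); (16,13,has); (17,11,has); (17,12,has); (17,13,has); (21,1,has); (21,18,has); (21,20,has); (22,11,has); (22,18,has); (22,19,has); (23,13,has); (23,19,has); (23,20,has); (24,18,has); (24,19,has); (24,20,has); (28,3,has); (28,25,has); (28,27,has); (29,11,has); (29,25,has); (29,26,has); (30,12,has); (30,26,has); (30,27,has); (31,25,has); (31,26,has); (31,27,has)


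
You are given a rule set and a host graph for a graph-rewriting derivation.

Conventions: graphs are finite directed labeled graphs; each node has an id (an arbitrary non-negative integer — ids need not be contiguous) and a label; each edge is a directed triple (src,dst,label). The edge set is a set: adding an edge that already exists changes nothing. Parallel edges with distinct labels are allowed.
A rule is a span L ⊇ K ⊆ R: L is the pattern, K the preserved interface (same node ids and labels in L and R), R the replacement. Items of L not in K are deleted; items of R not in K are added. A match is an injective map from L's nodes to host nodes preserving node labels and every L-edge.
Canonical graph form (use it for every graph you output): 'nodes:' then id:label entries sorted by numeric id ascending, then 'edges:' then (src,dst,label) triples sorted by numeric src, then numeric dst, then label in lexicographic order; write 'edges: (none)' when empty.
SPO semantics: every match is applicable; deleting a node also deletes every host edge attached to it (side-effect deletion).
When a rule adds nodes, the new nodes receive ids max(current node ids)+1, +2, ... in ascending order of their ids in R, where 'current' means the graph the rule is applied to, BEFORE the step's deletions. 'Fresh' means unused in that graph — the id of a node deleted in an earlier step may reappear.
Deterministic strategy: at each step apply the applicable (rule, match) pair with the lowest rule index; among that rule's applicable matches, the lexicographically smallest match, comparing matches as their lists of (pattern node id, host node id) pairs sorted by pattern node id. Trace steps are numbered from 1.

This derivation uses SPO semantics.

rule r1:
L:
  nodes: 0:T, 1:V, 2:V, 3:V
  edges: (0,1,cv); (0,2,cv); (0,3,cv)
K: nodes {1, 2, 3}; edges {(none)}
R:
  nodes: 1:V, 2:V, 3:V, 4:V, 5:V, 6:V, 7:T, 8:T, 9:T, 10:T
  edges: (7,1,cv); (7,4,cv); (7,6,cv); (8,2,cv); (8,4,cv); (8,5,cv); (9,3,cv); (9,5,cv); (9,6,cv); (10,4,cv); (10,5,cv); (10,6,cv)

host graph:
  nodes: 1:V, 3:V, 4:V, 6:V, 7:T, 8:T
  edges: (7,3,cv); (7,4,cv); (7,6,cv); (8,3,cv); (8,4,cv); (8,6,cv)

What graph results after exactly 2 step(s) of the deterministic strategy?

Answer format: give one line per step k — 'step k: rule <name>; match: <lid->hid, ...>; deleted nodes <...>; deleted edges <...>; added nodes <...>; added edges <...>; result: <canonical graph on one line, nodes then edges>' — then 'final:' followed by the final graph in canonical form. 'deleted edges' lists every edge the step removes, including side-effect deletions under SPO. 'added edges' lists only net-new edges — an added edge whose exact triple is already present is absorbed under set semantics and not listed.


step 1: rule r1; match: 0->7, 1->3, 2->4, 3->6; deleted nodes 7; deleted edges (7,3,cv); (7,4,cv); (7,6,cv); added nodes 9, 10, 11, 12, 13, 14, 15; added edges (12,3,cv); (12,9,cv); (12,11,cv); (13,4,cv); (13,9,cv); (13,10,cv); (14,6,cv); (14,10,cv); (14,11,cv); (15,9,cv); (15,10,cv); (15,11,cv); result: nodes: 1:V, 3:V, 4:V, 6:V, 8:T, 9:V, 10:V, 11:V, 12:T, 13:T, 14:T, 15:T edges: (8,3,cv); (8,4,cv); (8,6,cv); (12,3,cv); (12,9,cv); (12,11,cv); (13,4,cv); (13,9,cv); (13,10,cv); (14,6,cv); (14,10,cv); (14,11,cv); (15,9,cv); (15,10,cv); (15,11,cv)
step 2: rule r1; match: 0->8, 1->3, 2->4, 3->6; deleted nodes 8; deleted edges (8,3,cv); (8,4,cv); (8,6,cv); added nodes 16, 17, 18, 19, 20, 21, 22; added edges (19,3,cv); (19,16,cv); (19,18,cv); (20,4,cv); (20,16,cv); (20,17,cv); (21,6,cv); (21,17,cv); (21,18,cv); (22,16,cv); (22,17,cv); (22,18,cv); result: nodes: 1:V, 3:V, 4:V, 6:V, 9:V, 10:V, 11:V, 12:T, 13:T, 14:T, 15:T, 16:V, 17:V, 18:V, 19:T, 20:T, 21:T, 22:T edges: (12,3,cv); (12,9,cv); (12,11,cv); (13,4,cv); (13,9,cv); (13,10,cv); (14,6,cv); (14,10,cv); (14,11,cv); (15,9,cv); (15,10,cv); (15,11,cv); (19,3,cv); (19,16,cv); (19,18,cv); (20,4,cv); (20,16,cv); (20,17,cv); (21,6,cv); (21,17,cv); (21,18,cv); (22,16,cv); (22,17,cv); (22,18,cv)
final:
nodes: 1:V, 3:V, 4:V, 6:V, 9:V, 10:V, 11:V, 12:T, 13:T, 14:T, 15:T, 16:V, 17:V, 18:V, 19:T, 20:T, 21:T, 22:T
edges: (12,3,cv); (12,9,cv); (12,11,cv); (13,4,cv); (13,9,cv); (13,10,cv); (14,6,cv); (14,10,cv); (14,11,cv); (15,9,cv); (15,10,cv); (15,11,cv); (19,3,cv); (19,16,cv); (19,18,cv); (20,4,cv); (20,16,cv); (20,17,cv); (21,6,cv); (21,17,cv); (21,18,cv); (22,16,cv); (22,17,cv); (22,18,cv)


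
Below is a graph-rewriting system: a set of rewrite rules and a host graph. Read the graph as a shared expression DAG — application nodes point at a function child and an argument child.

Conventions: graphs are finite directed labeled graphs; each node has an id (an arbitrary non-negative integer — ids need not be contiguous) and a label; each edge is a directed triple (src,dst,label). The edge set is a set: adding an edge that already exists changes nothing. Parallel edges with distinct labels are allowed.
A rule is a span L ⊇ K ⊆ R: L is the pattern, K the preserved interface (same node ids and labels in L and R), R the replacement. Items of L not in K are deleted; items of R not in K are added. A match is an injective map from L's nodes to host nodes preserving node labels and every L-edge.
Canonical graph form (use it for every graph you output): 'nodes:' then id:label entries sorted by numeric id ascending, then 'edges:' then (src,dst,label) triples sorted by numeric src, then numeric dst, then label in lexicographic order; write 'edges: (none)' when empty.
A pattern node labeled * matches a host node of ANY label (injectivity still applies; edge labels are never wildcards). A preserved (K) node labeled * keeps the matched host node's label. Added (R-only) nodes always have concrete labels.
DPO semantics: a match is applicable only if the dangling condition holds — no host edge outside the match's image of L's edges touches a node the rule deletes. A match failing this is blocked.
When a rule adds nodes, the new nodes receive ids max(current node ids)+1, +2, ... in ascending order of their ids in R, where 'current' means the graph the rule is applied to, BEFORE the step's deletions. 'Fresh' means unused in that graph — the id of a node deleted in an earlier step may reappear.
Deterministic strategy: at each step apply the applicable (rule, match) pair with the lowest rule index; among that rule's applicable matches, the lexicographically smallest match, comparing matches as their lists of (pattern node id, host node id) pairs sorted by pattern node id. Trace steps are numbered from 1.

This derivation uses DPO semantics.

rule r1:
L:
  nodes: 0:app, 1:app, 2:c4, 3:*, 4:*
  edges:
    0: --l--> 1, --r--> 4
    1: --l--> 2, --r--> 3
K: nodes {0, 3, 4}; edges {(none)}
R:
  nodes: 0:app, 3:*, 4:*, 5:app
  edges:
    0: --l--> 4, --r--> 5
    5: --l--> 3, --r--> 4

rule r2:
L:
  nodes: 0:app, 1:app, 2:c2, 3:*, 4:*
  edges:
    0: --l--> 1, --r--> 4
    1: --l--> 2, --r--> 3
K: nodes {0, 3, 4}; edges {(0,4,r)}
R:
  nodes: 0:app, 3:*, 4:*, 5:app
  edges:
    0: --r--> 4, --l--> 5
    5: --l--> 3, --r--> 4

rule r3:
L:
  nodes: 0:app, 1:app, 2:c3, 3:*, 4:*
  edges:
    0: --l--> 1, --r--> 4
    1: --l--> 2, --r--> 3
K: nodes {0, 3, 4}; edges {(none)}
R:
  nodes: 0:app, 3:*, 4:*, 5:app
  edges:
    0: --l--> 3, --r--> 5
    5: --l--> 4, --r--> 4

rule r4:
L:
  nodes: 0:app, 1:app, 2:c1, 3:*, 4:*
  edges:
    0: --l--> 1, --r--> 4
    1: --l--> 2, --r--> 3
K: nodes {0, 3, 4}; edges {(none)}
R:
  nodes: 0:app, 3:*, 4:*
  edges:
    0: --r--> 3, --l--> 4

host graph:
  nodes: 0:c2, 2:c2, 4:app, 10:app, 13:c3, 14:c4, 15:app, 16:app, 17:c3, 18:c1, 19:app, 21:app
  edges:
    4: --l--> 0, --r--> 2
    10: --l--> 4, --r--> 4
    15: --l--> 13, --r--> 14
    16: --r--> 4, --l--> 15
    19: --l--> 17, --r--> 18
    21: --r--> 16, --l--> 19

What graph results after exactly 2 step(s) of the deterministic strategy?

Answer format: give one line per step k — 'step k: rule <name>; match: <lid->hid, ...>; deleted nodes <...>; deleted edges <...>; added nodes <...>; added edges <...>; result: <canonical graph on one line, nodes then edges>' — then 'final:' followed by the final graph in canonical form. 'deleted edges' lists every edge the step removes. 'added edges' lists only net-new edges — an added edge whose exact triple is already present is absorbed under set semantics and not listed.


step 1: rule r3; match: 0->16, 1->15, 2->13, 3->14, 4->4; deleted nodes 13, 15; deleted edges (15,13,l); (15,14,r); (16,4,r); (16,15,l); added nodes 22; added edges (16,14,l); (16,22,r); (22,4,l); (22,4,r); result: nodes: 0:c2, 2:c2, 4:app, 10:app, 14:c4, 16:app, 17:c3, 18:c1, 19:app, 21:app, 22:app edges: (4,0,l); (4,2,r); (10,4,l); (10,4,r); (16,14,l); (16,22,r); (19,17,l); (19,18,r); (21,16,r); (21,19,l); (22,4,l); (22,4,r)
step 2: rule r3; match: 0->21, 1->19, 2->17, 3->18, 4->16; deleted nodes 17, 19; deleted edges (19,17,l); (19,18,r); (21,16,r); (21,19,l); added nodes 23; added edges (21,18,l); (21,23,r); (23,16,l); (23,16,r); result: nodes: 0:c2, 2:c2, 4:app, 10:app, 14:c4, 16:app, 18:c1, 21:app, 22:app, 23:app edges: (4,0,l); (4,2,r); (10,4,l); (10,4,r); (16,14,l); (16,22,r); (21,18,l); (21,23,r); (22,4,l); (22,4,r); (23,16,l); (23,16,r)
final:
nodes: 0:c2, 2:c2, 4:app, 10:app, 14:c4, 16:app, 18:c1, 21:app, 22:app, 23:app
edges: (4,0,l); (4,2,r); (10,4,l); (10,4,r); (16,14,l); (16,22,r); (21,18,l); (21,23,r); (22,4,l); (22,4,r); (23,16,l); (23,16,r)


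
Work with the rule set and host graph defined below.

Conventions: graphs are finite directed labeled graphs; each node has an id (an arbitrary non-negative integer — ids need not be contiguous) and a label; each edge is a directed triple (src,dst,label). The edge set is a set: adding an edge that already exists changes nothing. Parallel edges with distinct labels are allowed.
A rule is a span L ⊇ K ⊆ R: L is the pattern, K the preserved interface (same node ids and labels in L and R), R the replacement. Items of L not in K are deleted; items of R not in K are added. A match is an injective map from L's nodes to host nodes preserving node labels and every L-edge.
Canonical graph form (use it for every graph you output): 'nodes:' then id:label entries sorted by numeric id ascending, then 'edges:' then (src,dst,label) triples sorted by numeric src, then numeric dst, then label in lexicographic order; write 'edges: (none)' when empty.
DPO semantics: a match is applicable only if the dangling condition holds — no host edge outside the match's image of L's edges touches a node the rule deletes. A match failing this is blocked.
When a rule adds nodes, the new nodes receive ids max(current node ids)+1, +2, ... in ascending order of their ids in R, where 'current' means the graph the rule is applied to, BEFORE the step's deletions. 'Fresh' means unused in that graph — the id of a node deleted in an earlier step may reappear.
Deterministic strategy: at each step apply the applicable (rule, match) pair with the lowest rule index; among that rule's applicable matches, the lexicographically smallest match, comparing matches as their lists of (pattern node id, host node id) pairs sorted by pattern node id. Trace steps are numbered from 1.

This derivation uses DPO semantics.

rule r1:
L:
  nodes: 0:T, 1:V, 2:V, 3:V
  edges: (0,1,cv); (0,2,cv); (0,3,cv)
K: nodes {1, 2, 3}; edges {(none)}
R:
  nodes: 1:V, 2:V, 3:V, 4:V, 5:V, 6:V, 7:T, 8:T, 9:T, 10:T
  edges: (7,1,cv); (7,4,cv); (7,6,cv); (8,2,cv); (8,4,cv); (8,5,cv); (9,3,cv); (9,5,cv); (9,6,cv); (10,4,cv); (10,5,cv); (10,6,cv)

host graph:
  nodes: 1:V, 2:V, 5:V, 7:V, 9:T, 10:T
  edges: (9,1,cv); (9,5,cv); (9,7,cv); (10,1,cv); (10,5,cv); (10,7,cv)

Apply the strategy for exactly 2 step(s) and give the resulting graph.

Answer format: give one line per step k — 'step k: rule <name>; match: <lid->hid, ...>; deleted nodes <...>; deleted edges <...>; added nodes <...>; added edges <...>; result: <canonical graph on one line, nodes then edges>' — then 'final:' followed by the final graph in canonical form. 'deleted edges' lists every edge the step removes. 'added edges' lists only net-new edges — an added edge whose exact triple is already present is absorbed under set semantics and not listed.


step 1: rule r1; match: 0->9, 1->1, 2->5, 3->7; deleted nodes 9; deleted edges (9,1,cv); (9,5,cv); (9,7,cv); added nodes 11, 12, 13, 14, 15, 16, 17; added edges (14,1,cv); (14,11,cv); (14,13,cv); (15,5,cv); (15,11,cv); (15,12,cv); (16,7,cv); (16,12,cv); (16,13,cv); (17,11,cv); (17,12,cv); (17,13,cv); result: nodes: 1:V, 2:V, 5:V, 7:V, 10:T, 11:V, 12:V, 13:V, 14:T, 15:T, 16:T, 17:T edges: (10,1,cv); (10,5,cv); (10,7,cv); (14,1,cv); (14,11,cv); (14,13,cv); (15,5,cv); (15,11,cv); (15,12,cv); (16,7,cv); (16,12,cv); (16,13,cv); (17,11,cv); (17,12,cv); (17,13,cv)
step 2: rule r1; match: 0->10, 1->1, 2->5, 3->7; deleted nodes 10; deleted edges (10,1,cv); (10,5,cv); (10,7,cv); added nodes 18, 19, 20, 21, 22, 23, 24; added edges (21,1,cv); (21,18,cv); (21,20,cv); (22,5,cv); (22,18,cv); (22,19,cv); (23,7,cv); (23,19,cv); (23,20,cv); (24,18,cv); (24,19,cv); (24,20,cv); result: nodes: 1:V, 2:V, 5:V, 7:V, 11:V, 12:V, 13:V, 14:T, 15:T, 16:T, 17:T, 18:V, 19:V, 20:V, 21:T, 22:T, 23:T, 24:T edges: (14,1,cv); (14,11,cv); (14,13,cv); (15,5,cv); (15,11,cv); (15,12,cv); (16,7,cv); (16,12,cv); (16,13,cv); (17,11,cv); (17,12,cv); (17,13,cv); (21,1,cv); (21,18,cv); (21,20,cv); (22,5,cv); (22,18,cv); (22,19,cv); (23,7,cv); (23,19,cv); (23,20,cv); (24,18,cv); (24,19,cv); (24,20,cv)
final:
nodes: 1:V, 2:V, 5:V, 7:V, 11:V, 12:V, 13:V, 14:T, 15:T, 16:T, 17:T, 18:V, 19:V, 20:V, 21:T, 22:T, 23:T, 24:T
edges: (14,1,cv); (14,11,cv); (14,13,cv); (15,5,cv); (15,11,cv); (15,12,cv); (16,7,cv); (16,12,cv); (16,13,cv); (17,11,cv); (17,12,cv); (17,13,cv); (21,1,cv); (21,18,cv); (21,20,cv); (22,5,cv); (22,18,cv); (22,19,cv); (23,7,cv); (23,19,cv); (23,20,cv); (24,18,cv); (24,19,cv); (24,20,cv)


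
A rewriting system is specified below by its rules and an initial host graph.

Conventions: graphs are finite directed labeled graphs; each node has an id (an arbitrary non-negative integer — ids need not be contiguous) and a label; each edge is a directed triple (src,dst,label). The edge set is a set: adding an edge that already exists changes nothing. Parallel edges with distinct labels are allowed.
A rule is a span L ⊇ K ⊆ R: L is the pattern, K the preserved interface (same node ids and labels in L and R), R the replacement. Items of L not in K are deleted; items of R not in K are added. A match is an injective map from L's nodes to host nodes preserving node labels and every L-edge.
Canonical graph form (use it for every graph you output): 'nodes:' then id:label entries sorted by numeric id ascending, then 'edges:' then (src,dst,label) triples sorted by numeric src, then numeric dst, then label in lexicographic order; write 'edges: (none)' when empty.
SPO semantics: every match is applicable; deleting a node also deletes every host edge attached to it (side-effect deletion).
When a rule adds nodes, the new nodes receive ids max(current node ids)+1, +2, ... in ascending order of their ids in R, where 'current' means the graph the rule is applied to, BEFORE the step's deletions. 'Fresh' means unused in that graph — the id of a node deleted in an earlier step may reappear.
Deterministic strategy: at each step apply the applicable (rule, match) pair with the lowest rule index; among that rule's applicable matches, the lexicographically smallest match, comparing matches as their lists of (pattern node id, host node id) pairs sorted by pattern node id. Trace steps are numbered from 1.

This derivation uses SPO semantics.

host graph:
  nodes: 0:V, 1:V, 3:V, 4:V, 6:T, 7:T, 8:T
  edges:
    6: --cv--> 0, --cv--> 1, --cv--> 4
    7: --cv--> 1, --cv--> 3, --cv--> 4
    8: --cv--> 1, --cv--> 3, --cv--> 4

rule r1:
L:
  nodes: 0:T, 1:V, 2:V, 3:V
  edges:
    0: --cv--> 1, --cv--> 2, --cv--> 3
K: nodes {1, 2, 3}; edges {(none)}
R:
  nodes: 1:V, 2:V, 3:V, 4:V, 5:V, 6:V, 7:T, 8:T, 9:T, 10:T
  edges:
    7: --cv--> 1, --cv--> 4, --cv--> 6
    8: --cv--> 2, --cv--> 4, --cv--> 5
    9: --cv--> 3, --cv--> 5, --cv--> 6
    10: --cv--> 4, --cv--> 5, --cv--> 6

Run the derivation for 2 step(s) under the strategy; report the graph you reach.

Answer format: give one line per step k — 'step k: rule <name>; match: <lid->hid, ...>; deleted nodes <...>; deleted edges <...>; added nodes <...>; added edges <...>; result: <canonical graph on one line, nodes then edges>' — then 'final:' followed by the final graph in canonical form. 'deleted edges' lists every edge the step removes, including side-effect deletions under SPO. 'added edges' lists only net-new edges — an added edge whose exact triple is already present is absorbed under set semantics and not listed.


step 1: rule r1; match: 0->6, 1->0, 2->1, 3->4; deleted nodes 6; deleted edges (6,0,cv); (6,1,cv); (6,4,cv); added nodes 9, 10, 11, 12, 13, 14, 15; added edges (12,0,cv); (12,9,cv); (12,11,cv); (13,1,cv); (13,9,cv); (13,10,cv); (14,4,cv); (14,10,cv); (14,11,cv); (15,9,cv); (15,10,cv); (15,11,cv); result: nodes: 0:V, 1:V, 3:V, 4:V, 7:T, 8:T, 9:V, 10:V, 11:V, 12:T, 13:T, 14:T, 15:T edges: (7,1,cv); (7,3,cv); (7,4,cv); (8,1,cv); (8,3,cv); (8,4,cv); (12,0,cv); (12,9,cv); (12,11,cv); (13,1,cv); (13,9,cv); (13,10,cv); (14,4,cv); (14,10,cv); (14,11,cv); (15,9,cv); (15,10,cv); (15,11,cv)
step 2: rule r1; match: 0->7, 1->1, 2->3, 3->4; deleted nodes 7; deleted edges (7,1,cv); (7,3,cv); (7,4,cv); added nodes 16, 17, 18, 19, 20, 21, 22; added edges (19,1,cv); (19,16,cv); (19,18,cv); (20,3,cv); (20,16,cv); (20,17,cv); (21,4,cv); (21,17,cv); (21,18,cv); (22,16,cv); (22,17,cv); (22,18,cv); result: nodes: 0:V, 1:V, 3:V, 4:V, 8:T, 9:V, 10:V, 11:V, 12:T, 13:T, 14:T, 15:T, 16:V, 17:V, 18:V, 19:T, 20:T, 21:T, 22:T edges: (8,1,cv); (8,3,cv); (8,4,cv); (12,0,cv); (12,9,cv); (12,11,cv); (13,1,cv); (13,9,cv); (13,10,cv); (14,4,cv); (14,10,cv); (14,11,cv); (15,9,cv); (15,10,cv); (15,11,cv); (19,1,cv); (19,16,cv); (19,18,cv); (20,3,cv); (20,16,cv); (20,17,cv); (21,4,cv); (21,17,cv); (21,18,cv); (22,16,cv); (22,17,cv); (22,18,cv)
final:
nodes: 0:V, 1:V, 3:V, 4:V, 8:T, 9:V, 10:V, 11:V, 12:T, 13:T, 14:T, 15:T, 16:V, 17:V, 18:V, 19:T, 20:T, 21:T, 22:T
edges: (8,1,cv); (8,3,cv); (8,4,cv); (12,0,cv); (12,9,cv); (12,11,cv); (13,1,cv); (13,9,cv); (13,10,cv); (14,4,cv); (14,10,cv); (14,11,cv); (15,9,cv); (15,10,cv); (15,11,cv); (19,1,cv); (19,16,cv); (19,18,cv); (20,3,cv); (20,16,cv); (20,17,cv); (21,4,cv); (21,17,cv); (21,18,cv); (22,16,cv); (22,17,cv); (22,18,cv)


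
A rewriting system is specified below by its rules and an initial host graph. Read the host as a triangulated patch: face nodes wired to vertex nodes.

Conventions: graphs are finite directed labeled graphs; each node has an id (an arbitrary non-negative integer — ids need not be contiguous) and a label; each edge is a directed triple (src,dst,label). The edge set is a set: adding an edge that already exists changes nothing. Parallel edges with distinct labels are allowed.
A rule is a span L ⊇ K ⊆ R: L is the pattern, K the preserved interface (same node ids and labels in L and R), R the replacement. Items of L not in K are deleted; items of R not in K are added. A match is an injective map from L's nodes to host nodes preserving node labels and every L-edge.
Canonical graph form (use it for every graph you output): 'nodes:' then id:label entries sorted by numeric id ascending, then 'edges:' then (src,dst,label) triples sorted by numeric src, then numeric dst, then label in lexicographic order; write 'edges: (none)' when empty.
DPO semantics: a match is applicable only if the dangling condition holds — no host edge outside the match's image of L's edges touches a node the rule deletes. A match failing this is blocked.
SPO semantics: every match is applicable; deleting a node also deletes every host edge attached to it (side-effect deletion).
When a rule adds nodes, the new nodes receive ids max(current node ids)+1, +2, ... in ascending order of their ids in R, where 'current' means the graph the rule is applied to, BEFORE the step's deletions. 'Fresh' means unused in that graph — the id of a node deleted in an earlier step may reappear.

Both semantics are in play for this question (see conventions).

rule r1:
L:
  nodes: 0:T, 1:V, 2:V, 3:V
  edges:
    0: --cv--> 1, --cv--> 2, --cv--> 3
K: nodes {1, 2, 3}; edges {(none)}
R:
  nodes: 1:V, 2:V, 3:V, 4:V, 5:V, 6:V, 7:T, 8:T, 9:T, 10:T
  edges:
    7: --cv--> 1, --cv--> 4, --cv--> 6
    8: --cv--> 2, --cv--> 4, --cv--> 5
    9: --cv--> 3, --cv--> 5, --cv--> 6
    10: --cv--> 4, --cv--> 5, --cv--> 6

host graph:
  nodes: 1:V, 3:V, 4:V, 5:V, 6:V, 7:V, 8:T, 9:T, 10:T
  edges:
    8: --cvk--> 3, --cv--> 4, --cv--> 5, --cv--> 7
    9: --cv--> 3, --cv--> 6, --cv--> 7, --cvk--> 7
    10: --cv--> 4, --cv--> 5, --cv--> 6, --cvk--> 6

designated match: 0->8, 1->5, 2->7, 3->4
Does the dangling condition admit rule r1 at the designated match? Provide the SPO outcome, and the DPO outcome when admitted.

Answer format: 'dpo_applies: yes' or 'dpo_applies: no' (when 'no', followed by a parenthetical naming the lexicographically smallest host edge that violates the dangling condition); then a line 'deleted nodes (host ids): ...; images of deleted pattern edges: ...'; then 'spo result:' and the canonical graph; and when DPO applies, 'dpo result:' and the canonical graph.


dpo_applies: no
(the rule deletes node 8, which keeps host edge (8,3,cvk) outside the match image — the dangling condition fails, DPO blocks; SPO proceeds and side-deletes such edges)
deleted nodes (host ids): 8; images of deleted pattern edges: (8,4,cv); (8,5,cv); (8,7,cv)
spo result:
nodes: 1:V, 3:V, 4:V, 5:V, 6:V, 7:V, 9:T, 10:T, 11:V, 12:V, 13:V, 14:T, 15:T, 16:T, 17:T
edges: (9,3,cv); (9,6,cv); (9,7,cv); (9,7,cvk); (10,4,cv); (10,5,cv); (10,6,cv); (10,6,cvk); (14,5,cv); (14,11,cv); (14,13,cv); (15,7,cv); (15,11,cv); (15,12,cv); (16,4,cv); (16,12,cv); (16,13,cv); (17,11,cv); (17,12,cv); (17,13,cv)


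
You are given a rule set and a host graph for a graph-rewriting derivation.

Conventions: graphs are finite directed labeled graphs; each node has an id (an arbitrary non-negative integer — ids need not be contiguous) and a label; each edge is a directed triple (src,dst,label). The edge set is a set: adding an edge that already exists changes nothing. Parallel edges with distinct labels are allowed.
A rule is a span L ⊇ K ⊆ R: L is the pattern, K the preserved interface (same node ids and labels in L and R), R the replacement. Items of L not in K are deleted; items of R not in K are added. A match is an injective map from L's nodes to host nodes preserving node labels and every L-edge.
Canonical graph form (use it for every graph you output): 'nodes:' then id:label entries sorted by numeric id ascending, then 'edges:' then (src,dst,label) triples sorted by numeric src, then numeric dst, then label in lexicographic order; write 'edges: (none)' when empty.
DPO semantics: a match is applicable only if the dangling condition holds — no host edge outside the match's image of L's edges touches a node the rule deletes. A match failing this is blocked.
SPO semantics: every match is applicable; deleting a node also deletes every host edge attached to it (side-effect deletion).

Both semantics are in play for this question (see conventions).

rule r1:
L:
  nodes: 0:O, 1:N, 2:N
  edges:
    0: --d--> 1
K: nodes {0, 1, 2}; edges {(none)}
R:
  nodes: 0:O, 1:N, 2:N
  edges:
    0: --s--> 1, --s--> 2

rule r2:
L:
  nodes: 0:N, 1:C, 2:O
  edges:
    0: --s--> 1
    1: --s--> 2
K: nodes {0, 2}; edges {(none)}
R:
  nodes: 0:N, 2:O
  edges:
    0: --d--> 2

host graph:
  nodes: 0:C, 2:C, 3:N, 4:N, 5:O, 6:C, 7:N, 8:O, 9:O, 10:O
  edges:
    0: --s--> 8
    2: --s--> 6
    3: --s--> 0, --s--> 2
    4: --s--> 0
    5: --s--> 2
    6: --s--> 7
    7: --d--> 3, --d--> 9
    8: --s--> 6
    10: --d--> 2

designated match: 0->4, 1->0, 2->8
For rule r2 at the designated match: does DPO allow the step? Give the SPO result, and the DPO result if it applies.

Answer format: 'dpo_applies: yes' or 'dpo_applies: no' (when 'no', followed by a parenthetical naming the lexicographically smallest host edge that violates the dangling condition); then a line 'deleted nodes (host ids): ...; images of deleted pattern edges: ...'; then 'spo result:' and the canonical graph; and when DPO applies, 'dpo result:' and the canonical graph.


dpo_applies: no
(the rule deletes node 0, which keeps host edge (3,0,s) outside the match image — the dangling condition fails, DPO blocks; SPO proceeds and side-deletes such edges)
deleted nodes (host ids): 0; images of deleted pattern edges: (0,8,s); (4,0,s)
spo result:
nodes: 2:C, 3:N, 4:N, 5:O, 6:C, 7:N, 8:O, 9:O, 10:O
edges: (2,6,s); (3,2,s); (4,8,d); (5,2,s); (6,7,s); (7,3,d); (7,9,d); (8,6,s); (10,2,d)


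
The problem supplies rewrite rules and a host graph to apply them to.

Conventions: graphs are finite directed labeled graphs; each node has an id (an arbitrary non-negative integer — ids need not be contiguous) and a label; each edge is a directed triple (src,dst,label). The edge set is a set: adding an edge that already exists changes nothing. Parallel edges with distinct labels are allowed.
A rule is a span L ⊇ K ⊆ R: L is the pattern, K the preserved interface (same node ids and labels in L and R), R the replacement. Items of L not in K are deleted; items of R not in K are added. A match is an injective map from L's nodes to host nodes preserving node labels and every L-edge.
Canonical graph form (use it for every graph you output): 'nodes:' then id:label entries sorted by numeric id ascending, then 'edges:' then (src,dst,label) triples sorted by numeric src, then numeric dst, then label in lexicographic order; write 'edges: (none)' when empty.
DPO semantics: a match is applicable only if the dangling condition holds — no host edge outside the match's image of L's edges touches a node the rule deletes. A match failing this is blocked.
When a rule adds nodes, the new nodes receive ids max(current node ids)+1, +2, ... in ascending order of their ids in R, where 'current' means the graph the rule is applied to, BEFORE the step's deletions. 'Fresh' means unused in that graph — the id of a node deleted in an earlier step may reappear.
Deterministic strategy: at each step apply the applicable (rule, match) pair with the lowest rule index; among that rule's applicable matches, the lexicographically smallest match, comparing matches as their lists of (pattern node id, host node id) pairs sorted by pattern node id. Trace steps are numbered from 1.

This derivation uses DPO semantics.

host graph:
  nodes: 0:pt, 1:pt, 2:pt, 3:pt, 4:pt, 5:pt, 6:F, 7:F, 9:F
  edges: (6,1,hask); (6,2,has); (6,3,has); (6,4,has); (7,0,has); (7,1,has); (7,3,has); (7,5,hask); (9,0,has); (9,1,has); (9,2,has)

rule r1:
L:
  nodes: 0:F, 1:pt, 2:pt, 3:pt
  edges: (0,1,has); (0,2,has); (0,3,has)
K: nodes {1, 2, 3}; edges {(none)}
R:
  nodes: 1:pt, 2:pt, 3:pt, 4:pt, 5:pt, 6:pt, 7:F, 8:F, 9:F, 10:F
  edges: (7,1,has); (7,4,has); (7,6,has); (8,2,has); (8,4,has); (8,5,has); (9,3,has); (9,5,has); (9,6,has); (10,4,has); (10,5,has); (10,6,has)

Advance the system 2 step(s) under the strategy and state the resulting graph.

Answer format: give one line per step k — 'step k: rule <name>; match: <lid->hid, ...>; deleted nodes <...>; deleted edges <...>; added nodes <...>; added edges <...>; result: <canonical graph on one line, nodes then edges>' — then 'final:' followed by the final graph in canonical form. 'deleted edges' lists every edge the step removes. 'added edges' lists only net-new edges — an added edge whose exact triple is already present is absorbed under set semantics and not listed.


step 1: rule r1; match: 0->9, 1->0, 2->1, 3->2; deleted nodes 9; deleted edges (9,0,has); (9,1,has); (9,2,has); added nodes 10, 11, 12, 13, 14, 15, 16; added edges (13,0,has); (13,10,has); (13,12,has); (14,1,has); (14,10,has); (14,11,has); (15,2,has); (15,11,has); (15,12,has); (16,10,has); (16,11,has); (16,12,has); result: nodes: 0:pt, 1:pt, 2:pt, 3:pt, 4:pt, 5:pt, 6:F, 7:F, 10:pt, 11:pt, 12:pt, 13:F, 14:F, 15:F, 16:F edges: (6,1,hask); (6,2,has); (6,3,has); (6,4,has); (7,0,has); (7,1,has); (7,3,has); (7,5,hask); (13,0,has); (13,10,has); (13,12,has); (14,1,has); (14,10,has); (14,11,has); (15,2,has); (15,11,has); (15,12,has); (16,10,has); (16,11,has); (16,12,has)
step 2: rule r1; match: 0->13, 1->0, 2->10, 3->12; deleted nodes 13; deleted edges (13,0,has); (13,10,has); (13,12,has); added nodes 17, 18, 19, 20, 21, 22, 23; added edges (20,0,has); (20,17,has); (20,19,has); (21,10,has); (21,17,has); (21,18,has); (22,12,has); (22,18,has); (22,19,has); (23,17,has); (23,18,has); (23,19,has); result: nodes: 0:pt, 1:pt, 2:pt, 3:pt, 4:pt, 5:pt, 6:F, 7:F, 10:pt, 11:pt, 12:pt, 14:F, 15:F, 16:F, 17:pt, 18:pt, 19:pt, 20:F, 21:F, 22:F, 23:F edges: (6,1,hask); (6,2,has); (6,3,has); (6,4,has); (7,0,has); (7,1,has); (7,3,has); (7,5,hask); (14,1,has); (14,10,has); (14,11,has); (15,2,has); (15,11,has); (15,12,has); (16,10,has); (16,11,has); (16,12,has); (20,0,has); (20,17,has); (20,19,has); (21,10,has); (21,17,has); (21,18,has); (22,12,has); (22,18,has); (22,19,has); (23,17,has); (23,18,has); (23,19,has)
final:
nodes: 0:pt, 1:pt, 2:pt, 3:pt, 4:pt, 5:pt, 6:F, 7:F, 10:pt, 11:pt, 12:pt, 14:F, 15:F, 16:F, 17:pt, 18:pt, 19:pt, 20:F, 21:F, 22:F, 23:F
edges: (6,1,hask); (6,2,has); (6,3,has); (6,4,has); (7,0,has); (7,1,has); (7,3,has); (7,5,hask); (14,1,has); (14,10,has); (14,11,has); (15,2,has); (15,11,has); (15,12,has); (16,10,has); (16,11,has); (16,12,has); (20,0,has); (20,17,has); (20,19,has); (21,10,has); (21,17,has); (21,18,has); (22,12,has); (22,18,has); (22,19,has); (23,17,has); (23,18,has); (23,19,has)
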